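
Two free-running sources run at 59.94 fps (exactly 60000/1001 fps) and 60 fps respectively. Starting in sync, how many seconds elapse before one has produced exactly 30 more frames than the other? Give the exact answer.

500.5 seconds

The gap grows by |60 − 60000/1001| = 60/1001 frames per second.
Time for a 30-frame gap: 30 ÷ (60/1001) = 500.5 s.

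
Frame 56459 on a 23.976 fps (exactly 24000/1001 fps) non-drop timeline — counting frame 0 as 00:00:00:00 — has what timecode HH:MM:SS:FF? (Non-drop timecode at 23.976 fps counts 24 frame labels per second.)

56459 ÷ 24 = 2352 full seconds, remainder 11 frames.
2352 s = 0 h 39 min 12 s.
Timecode: 00:39:12:11.

00:39:12:11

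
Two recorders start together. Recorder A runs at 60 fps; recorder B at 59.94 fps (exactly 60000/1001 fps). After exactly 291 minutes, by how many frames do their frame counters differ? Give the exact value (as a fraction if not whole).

1047600/1001 frames

291 min = 17460 s.
A emits 60 × 17460 = 1047600 frames; B emits 60000/1001 × 17460 = 1047600000/1001.
Difference = 1047600/1001 frames (≈ 1046.5534); B is behind A.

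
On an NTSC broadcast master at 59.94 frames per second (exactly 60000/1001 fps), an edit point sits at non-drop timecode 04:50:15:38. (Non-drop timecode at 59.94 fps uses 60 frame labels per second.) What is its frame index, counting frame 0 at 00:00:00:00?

frame 1044938

Total seconds to the label: (4 × 3600 + 50 × 60 + 15) = 17415.
Frame index = 17415 × 60 + 38 = 1044938.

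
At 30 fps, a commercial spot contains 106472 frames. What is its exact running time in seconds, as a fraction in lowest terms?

Running time = 106472 ÷ (30) = 106472 × 1/30 = 53236/15 s.

53236/15 seconds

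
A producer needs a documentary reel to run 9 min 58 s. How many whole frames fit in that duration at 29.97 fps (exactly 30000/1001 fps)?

9 min 58 s = 598 s.
Frames = 598 × 30000/1001 = 1380000/77 ≈ 17922.0779.
Complete frames: 17922.

17922 frames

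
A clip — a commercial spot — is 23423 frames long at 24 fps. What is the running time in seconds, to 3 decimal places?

Running time = 23423 × 1/24 = 23423/24 s ≈ 975.958 s.

975.958 seconds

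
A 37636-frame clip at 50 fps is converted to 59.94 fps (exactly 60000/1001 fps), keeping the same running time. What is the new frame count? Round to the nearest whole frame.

45118 frames

Frames at target rate = 37636 × (60000/1001) / (50) = 45163200/1001 ≈ 45118.082.
Nearest whole frame: 45118.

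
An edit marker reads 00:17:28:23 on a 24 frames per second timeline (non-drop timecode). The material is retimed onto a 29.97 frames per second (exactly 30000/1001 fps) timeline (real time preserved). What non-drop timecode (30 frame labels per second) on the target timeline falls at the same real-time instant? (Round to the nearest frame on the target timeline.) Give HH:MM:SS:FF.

Source frame index: (0×3600 + 17×60 + 28) × 24 + 23 = 25175.
Real time: 25175 / (24) = 25175/24 s.
Target frame: (25175/24) × (30000/1001) = 31468750/1001 ≈ 31437.313 → 31437.
At 30 labels/s: frame 31437 → 00:17:27:27.

00:17:27:27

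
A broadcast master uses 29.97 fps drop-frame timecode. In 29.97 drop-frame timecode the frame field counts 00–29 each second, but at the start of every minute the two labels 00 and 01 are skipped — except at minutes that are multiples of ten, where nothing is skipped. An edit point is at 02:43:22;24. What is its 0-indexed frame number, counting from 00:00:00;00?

293790

Complete 10-minute blocks: 16, each 17982 frames → 287712.
Remaining 3 whole minutes in the current block: 1800 + 2 × 1798 = 5396 frames.
Within the current minute: 22 × 30 + 24 − 2 = 682 (labels ;00/;01 skipped at this minute). Total = 287712 + 5396 + 682 = 293790.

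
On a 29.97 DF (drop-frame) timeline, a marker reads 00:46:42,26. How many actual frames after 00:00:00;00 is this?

As if non-drop at 30 labels/s: (0 × 3600 + 46 × 60 + 42) × 30 + 26 = 84086.
Minute boundaries passed: 46; those not divisible by 10: 46 − 4 = 42; dropped labels = 2 × 42 = 84.
Actual frame index = 84086 − 84 = 84002.

84002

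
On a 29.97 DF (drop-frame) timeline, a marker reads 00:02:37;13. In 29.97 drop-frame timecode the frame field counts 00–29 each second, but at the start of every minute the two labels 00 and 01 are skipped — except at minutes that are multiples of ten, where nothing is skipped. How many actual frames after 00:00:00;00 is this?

As if non-drop at 30 labels/s: (0 × 3600 + 2 × 60 + 37) × 30 + 13 = 4723.
Minute boundaries passed: 2; those not divisible by 10: 2 − 0 = 2; dropped labels = 2 × 2 = 4.
Actual frame index = 4723 − 4 = 4719.

4719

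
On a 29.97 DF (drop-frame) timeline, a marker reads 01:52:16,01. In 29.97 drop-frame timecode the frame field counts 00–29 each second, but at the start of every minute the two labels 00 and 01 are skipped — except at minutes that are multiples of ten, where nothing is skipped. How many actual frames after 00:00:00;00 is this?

As if non-drop at 30 labels/s: (1 × 3600 + 52 × 60 + 16) × 30 + 1 = 202081.
Minute boundaries passed: 112; those not divisible by 10: 112 − 11 = 101; dropped labels = 2 × 101 = 202.
Actual frame index = 202081 − 202 = 201879.

201879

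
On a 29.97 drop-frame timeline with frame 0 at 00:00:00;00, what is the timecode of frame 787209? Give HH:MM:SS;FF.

Each 10-minute DF block holds 10 × 60 × 30 − 9 × 2 = 17982 frames. 787209 ÷ 17982 → 43 full blocks, remainder 13983.
Within the partial block the first minute is 1800 frames and each further minute 1798, so 7 further minute boundaries passed. Total skipped labels = 18 × 43 + 2 × 7 = 788.
Non-drop label index = 787209 + 788 = 787997; at 30 labels/s that is 07:17:46:17, i.e. DF 07:17:46;17.

07:17:46;17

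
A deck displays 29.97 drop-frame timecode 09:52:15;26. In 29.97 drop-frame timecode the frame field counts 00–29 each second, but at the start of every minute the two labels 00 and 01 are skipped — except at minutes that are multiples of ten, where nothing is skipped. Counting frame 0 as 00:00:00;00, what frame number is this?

1065010

As if non-drop at 30 labels/s: (9 × 3600 + 52 × 60 + 15) × 30 + 26 = 1066076.
Minute boundaries passed: 592; those not divisible by 10: 592 − 59 = 533; dropped labels = 2 × 533 = 1066.
Actual frame index = 1066076 − 1066 = 1065010.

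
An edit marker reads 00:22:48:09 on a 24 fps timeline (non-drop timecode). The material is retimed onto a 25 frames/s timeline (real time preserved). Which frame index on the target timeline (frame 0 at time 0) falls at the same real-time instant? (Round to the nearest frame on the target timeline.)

frame 34209

Source frame index: (0×3600 + 22×60 + 48) × 24 + 9 = 32841.
Real time: 32841 / (24) = 10947/8 s.
Target frame: (10947/8) × (25) = 273675/8 ≈ 34209.375 → 34209.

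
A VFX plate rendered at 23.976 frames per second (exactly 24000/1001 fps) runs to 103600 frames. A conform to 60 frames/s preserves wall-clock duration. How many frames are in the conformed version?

259259 frames

Target frames = source frames × (target rate / source rate) = 103600 × (60)/(24000/1001) = 103600 × 1001/400 = 259259.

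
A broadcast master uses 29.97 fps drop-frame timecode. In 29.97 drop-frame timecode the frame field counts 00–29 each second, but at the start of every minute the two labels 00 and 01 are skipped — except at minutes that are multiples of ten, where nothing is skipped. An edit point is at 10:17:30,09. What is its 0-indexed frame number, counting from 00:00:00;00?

Complete 10-minute blocks: 61, each 17982 frames → 1096902.
Remaining 7 whole minutes in the current block: 1800 + 6 × 1798 = 12588 frames.
Within the current minute: 30 × 30 + 9 − 2 = 907 (labels ;00/;01 skipped at this minute). Total = 1096902 + 12588 + 907 = 1110397.

1110397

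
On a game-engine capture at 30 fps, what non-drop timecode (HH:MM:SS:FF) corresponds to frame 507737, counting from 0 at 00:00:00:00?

507737 ÷ 30 = 16924 full seconds, remainder 17 frames.
16924 s = 4 h 42 min 4 s.
Timecode: 04:42:04:17.

04:42:04:17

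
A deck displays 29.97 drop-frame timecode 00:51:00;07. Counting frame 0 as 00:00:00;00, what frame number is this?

Complete 10-minute blocks: 5, each 17982 frames → 89910.
Remaining 1 whole minute in the current block: 1800 + 0 × 1798 = 1800 frames.
Within the current minute: 0 × 30 + 7 − 2 = 5 (labels ;00/;01 skipped at this minute). Total = 89910 + 1800 + 5 = 91715.

91715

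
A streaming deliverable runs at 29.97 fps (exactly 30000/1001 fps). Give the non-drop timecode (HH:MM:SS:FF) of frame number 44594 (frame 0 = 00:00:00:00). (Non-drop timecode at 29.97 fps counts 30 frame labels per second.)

00:24:46:14

44594 ÷ 30 = 1486 full seconds, remainder 14 frames.
1486 s = 0 h 24 min 46 s.
Timecode: 00:24:46:14.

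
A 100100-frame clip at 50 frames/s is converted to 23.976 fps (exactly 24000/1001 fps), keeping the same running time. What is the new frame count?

Target frames = source frames × (target rate / source rate) = 100100 × (24000/1001)/(50) = 100100 × 480/1001 = 48000.

48000 frames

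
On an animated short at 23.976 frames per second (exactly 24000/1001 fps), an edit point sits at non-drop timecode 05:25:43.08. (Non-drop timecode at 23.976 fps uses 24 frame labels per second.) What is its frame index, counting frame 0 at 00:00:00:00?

469040

Total seconds to the label: (5 × 3600 + 25 × 60 + 43) = 19543.
Frame index = 19543 × 24 + 8 = 469040.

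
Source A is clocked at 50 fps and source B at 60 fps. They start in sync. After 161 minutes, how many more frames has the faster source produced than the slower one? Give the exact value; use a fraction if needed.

96600 frames

161 min = 9660 s.
A emits 50 × 9660 = 483000 frames; B emits 60 × 9660 = 579600.
Difference = 96600 frames; B is ahead of A.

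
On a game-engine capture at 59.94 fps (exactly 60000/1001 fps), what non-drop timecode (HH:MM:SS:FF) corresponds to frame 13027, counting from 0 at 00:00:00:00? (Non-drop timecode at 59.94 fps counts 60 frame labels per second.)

13027 ÷ 60 = 217 full seconds, remainder 7 frames.
217 s = 0 h 3 min 37 s.
Timecode: 00:03:37:07.

00:03:37:07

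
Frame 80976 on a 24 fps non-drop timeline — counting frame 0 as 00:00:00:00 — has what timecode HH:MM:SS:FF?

00:56:14:00

80976 ÷ 24 = 3374 full seconds, remainder 0 frames.
3374 s = 0 h 56 min 14 s.
Timecode: 00:56:14:00.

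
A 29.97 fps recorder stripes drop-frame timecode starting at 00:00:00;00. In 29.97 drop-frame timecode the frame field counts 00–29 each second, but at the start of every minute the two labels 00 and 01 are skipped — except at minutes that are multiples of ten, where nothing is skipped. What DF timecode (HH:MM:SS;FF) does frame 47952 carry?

00:26:40;00

Each 10-minute DF block holds 10 × 60 × 30 − 9 × 2 = 17982 frames. 47952 ÷ 17982 → 2 full blocks, remainder 11988.
Within the partial block the first minute is 1800 frames and each further minute 1798, so 6 further minute boundaries passed. Total skipped labels = 18 × 2 + 2 × 6 = 48.
Non-drop label index = 47952 + 48 = 48000; at 30 labels/s that is 00:26:40:00, i.e. DF 00:26:40;00.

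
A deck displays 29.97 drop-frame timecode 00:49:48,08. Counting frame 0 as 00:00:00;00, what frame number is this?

89558

Complete 10-minute blocks: 4, each 17982 frames → 71928.
Remaining 9 whole minutes in the current block: 1800 + 8 × 1798 = 16184 frames.
Within the current minute: 48 × 30 + 8 − 2 = 1446 (labels ;00/;01 skipped at this minute). Total = 71928 + 16184 + 1446 = 89558.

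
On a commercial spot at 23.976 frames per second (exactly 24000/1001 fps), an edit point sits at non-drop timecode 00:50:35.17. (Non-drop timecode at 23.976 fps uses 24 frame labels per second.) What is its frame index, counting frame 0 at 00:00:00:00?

72857

Total seconds to the label: (0 × 3600 + 50 × 60 + 35) = 3035.
Frame index = 3035 × 24 + 17 = 72857.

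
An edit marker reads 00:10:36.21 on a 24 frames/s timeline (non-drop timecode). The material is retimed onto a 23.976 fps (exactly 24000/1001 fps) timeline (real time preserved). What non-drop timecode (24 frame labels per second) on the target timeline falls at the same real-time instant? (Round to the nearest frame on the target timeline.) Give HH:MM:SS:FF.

Source frame index: (0×3600 + 10×60 + 36) × 24 + 21 = 15285.
Real time: 15285 / (24) = 5095/8 s.
Target frame: (5095/8) × (24000/1001) = 15285000/1001 ≈ 15269.730 → 15270.
At 24 labels/s: frame 15270 → 00:10:36:06.

00:10:36:06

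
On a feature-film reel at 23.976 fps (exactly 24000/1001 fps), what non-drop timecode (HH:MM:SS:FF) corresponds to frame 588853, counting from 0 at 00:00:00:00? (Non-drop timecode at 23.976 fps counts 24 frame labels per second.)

588853 ÷ 24 = 24535 full seconds, remainder 13 frames.
24535 s = 6 h 48 min 55 s.
Timecode: 06:48:55:13.

06:48:55:13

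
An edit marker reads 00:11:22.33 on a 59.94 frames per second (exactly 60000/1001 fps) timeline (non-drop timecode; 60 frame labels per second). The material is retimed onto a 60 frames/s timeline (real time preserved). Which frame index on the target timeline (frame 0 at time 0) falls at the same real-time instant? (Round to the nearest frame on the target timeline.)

Source frame index: (0×3600 + 11×60 + 22) × 60 + 33 = 40953.
Real time: 40953 / (60000/1001) = 13664651/20000 s.
Target frame: (13664651/20000) × (60) = 40993953/1000 ≈ 40993.953 → 40994.

frame 40994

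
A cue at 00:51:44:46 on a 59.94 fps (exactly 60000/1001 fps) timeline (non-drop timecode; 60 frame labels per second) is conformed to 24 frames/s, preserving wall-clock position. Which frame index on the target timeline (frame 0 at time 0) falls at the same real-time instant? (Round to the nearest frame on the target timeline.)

frame 74589

Source frame index: (0×3600 + 51×60 + 44) × 60 + 46 = 186286.
Real time: 186286 / (60000/1001) = 93236143/30000 s.
Target frame: (93236143/30000) × (24) = 93236143/1250 ≈ 74588.914 → 74589.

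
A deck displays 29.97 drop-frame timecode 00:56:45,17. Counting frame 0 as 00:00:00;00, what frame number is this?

102065

Complete 10-minute blocks: 5, each 17982 frames → 89910.
Remaining 6 whole minutes in the current block: 1800 + 5 × 1798 = 10790 frames.
Within the current minute: 45 × 30 + 17 − 2 = 1365 (labels ;00/;01 skipped at this minute). Total = 89910 + 10790 + 1365 = 102065.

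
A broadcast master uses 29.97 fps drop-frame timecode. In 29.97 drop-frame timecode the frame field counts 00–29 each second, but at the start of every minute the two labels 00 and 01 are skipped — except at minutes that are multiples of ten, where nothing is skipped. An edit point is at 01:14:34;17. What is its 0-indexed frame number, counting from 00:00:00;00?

Complete 10-minute blocks: 7, each 17982 frames → 125874.
Remaining 4 whole minutes in the current block: 1800 + 3 × 1798 = 7194 frames.
Within the current minute: 34 × 30 + 17 − 2 = 1035 (labels ;00/;01 skipped at this minute). Total = 125874 + 7194 + 1035 = 134103.

134103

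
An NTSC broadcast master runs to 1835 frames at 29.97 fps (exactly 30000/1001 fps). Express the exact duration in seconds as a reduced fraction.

Running time = 1835 ÷ (30000/1001) = 1835 × 1001/30000 = 367367/6000 s.

367367/6000 seconds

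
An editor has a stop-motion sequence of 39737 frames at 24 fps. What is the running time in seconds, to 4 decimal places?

Running time = 39737 × 1/24 = 39737/24 s ≈ 1655.7083 s.

1655.7083 seconds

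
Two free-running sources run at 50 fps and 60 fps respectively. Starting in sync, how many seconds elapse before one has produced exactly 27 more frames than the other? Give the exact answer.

The gap grows by |60 − 50| = 10 frames per second.
Time for a 27-frame gap: 27 ÷ (10) = 2.7 s.

2.7 seconds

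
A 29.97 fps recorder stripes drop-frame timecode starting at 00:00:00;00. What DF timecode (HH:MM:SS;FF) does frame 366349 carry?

03:23:43;25

Each 10-minute DF block holds 10 × 60 × 30 − 9 × 2 = 17982 frames. 366349 ÷ 17982 → 20 full blocks, remainder 6709.
Within the partial block the first minute is 1800 frames and each further minute 1798, so 3 further minute boundaries passed. Total skipped labels = 18 × 20 + 2 × 3 = 366.
Non-drop label index = 366349 + 366 = 366715; at 30 labels/s that is 03:23:43:25, i.e. DF 03:23:43;25.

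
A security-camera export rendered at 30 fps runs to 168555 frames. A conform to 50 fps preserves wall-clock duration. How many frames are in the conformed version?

280925 frames

Target frames = source frames × (target rate / source rate) = 168555 × (50)/(30) = 168555 × 5/3 = 280925.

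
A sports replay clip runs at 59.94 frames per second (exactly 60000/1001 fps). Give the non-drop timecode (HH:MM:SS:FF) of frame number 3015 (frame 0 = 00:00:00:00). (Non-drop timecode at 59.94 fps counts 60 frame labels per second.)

00:00:50:15

3015 ÷ 60 = 50 full seconds, remainder 15 frames.
50 s = 0 h 0 min 50 s.
Timecode: 00:00:50:15.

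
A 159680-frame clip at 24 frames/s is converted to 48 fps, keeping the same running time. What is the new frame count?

319360 frames

Target frames = source frames × (target rate / source rate) = 159680 × (48)/(24) = 159680 × 2 = 319360.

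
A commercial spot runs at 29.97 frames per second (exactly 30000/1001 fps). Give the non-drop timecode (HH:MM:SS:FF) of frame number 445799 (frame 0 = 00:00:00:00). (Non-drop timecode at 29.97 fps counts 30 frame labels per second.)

04:07:39:29

445799 ÷ 30 = 14859 full seconds, remainder 29 frames.
14859 s = 4 h 7 min 39 s.
Timecode: 04:07:39:29.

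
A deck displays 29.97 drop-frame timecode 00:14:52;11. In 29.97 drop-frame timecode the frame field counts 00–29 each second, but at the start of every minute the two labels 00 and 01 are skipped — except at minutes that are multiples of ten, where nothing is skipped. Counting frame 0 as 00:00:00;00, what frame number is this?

As if non-drop at 30 labels/s: (0 × 3600 + 14 × 60 + 52) × 30 + 11 = 26771.
Minute boundaries passed: 14; those not divisible by 10: 14 − 1 = 13; dropped labels = 2 × 13 = 26.
Actual frame index = 26771 − 26 = 26745.

26745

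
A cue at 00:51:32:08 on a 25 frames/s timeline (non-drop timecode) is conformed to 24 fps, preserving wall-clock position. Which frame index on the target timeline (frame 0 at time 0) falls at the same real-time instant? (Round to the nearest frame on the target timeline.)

Source frame index: (0×3600 + 51×60 + 32) × 25 + 8 = 77308.
Real time: 77308 / (25) = 77308/25 s.
Target frame: (77308/25) × (24) = 1855392/25 ≈ 74215.680 → 74216.

frame 74216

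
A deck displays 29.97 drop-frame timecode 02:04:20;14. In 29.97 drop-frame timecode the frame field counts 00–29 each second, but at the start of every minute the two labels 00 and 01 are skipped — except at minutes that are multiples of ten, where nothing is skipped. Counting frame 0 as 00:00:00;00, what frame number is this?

Complete 10-minute blocks: 12, each 17982 frames → 215784.
Remaining 4 whole minutes in the current block: 1800 + 3 × 1798 = 7194 frames.
Within the current minute: 20 × 30 + 14 − 2 = 612 (labels ;00/;01 skipped at this minute). Total = 215784 + 7194 + 612 = 223590.

223590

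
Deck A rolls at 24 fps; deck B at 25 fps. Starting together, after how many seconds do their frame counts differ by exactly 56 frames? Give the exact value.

56 seconds

The gap grows by |25 − 24| = 1 frame per second.
Time for a 56-frame gap: 56 ÷ (1) = 56 s.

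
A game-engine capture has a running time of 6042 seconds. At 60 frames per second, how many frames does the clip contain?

362520 frames

Frames = 6042 × 60 = 362520.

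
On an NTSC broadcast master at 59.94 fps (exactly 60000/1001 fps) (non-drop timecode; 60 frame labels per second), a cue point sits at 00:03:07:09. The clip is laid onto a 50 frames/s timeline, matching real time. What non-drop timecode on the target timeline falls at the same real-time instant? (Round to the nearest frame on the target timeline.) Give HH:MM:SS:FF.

00:03:07:17

Source frame index: (0×3600 + 3×60 + 7) × 60 + 9 = 11229.
Real time: 11229 / (60000/1001) = 3746743/20000 s.
Target frame: (3746743/20000) × (50) = 3746743/400 ≈ 9366.858 → 9367.
At 50 labels/s: frame 9367 → 00:03:07:17.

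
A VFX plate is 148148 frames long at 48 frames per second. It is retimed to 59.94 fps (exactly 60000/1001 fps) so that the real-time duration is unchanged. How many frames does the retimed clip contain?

Target frames = source frames × (target rate / source rate) = 148148 × (60000/1001)/(48) = 148148 × 1250/1001 = 185000.

185000 frames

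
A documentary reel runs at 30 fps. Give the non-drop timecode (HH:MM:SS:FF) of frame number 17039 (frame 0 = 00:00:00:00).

17039 ÷ 30 = 567 full seconds, remainder 29 frames.
567 s = 0 h 9 min 27 s.
Timecode: 00:09:27:29.

00:09:27:29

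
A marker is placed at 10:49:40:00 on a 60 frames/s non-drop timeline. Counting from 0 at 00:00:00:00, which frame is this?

frame 2338800

Total seconds to the label: (10 × 3600 + 49 × 60 + 40) = 38980.
Frame index = 38980 × 60 + 0 = 2338800.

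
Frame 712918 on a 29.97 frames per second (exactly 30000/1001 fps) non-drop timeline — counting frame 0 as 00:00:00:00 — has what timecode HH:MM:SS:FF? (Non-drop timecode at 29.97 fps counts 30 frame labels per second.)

06:36:03:28

712918 ÷ 30 = 23763 full seconds, remainder 28 frames.
23763 s = 6 h 36 min 3 s.
Timecode: 06:36:03:28.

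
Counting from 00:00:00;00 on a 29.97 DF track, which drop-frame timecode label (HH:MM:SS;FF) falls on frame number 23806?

00:13:14;10

Ten DF minutes hold 17982 frames, so frame 23806 lies in block 1 (frames 17982–35963) with 5824 frames into that block.
The block's first minute is 1800 frames and the rest 1798 each; 5824 frames reaches minute 3, so 1 × 18 + 3 × 2 = 24 labels have been skipped so far.
Adding those back, label number 23806 + 24 = 23830 at 30 labels/s is 794 s + 10 f = 0 h 13 min 14 s frame 10, i.e. 00:13:14;10.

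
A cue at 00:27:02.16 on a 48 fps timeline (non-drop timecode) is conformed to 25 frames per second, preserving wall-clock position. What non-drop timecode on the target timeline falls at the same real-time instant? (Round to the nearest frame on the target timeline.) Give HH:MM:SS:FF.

Source frame index: (0×3600 + 27×60 + 2) × 48 + 16 = 77872.
Real time: 77872 / (48) = 4867/3 s.
Target frame: (4867/3) × (25) = 121675/3 ≈ 40558.333 → 40558.
At 25 labels/s: frame 40558 → 00:27:02:08.

00:27:02:08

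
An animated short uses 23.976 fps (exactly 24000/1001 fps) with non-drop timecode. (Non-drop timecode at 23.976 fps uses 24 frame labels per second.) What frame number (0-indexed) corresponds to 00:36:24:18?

frame 52434

Total seconds to the label: (0 × 3600 + 36 × 60 + 24) = 2184.
Frame index = 2184 × 24 + 18 = 52434.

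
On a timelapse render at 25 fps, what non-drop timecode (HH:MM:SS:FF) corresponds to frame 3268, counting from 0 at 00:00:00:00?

00:02:10:18

3268 ÷ 25 = 130 full seconds, remainder 18 frames.
130 s = 0 h 2 min 10 s.
Timecode: 00:02:10:18.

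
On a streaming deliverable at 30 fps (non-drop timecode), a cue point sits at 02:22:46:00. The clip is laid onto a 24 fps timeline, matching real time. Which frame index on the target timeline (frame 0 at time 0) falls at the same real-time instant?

Source frame index: (2×3600 + 22×60 + 46) × 30 + 0 = 256980.
Real time: 256980 / (30) = 8566 s.
Target frame: (8566) × (24) = 205584.

frame 205584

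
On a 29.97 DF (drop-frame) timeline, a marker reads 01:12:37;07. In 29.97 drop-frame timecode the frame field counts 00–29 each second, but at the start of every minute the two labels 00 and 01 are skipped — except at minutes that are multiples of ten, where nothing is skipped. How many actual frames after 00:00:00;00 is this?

Complete 10-minute blocks: 7, each 17982 frames → 125874.
Remaining 2 whole minutes in the current block: 1800 + 1 × 1798 = 3598 frames.
Within the current minute: 37 × 30 + 7 − 2 = 1115 (labels ;00/;01 skipped at this minute). Total = 125874 + 3598 + 1115 = 130587.

130587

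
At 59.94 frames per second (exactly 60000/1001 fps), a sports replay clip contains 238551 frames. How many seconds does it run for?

3979.82585 seconds

Running time = 238551 / (60000/1001) = 3979.82585 s.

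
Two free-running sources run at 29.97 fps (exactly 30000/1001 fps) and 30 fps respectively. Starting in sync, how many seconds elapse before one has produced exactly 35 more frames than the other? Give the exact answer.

7007/6 seconds

The gap grows by |30 − 30000/1001| = 30/1001 frames per second.
Time for a 35-frame gap: 35 ÷ (30/1001) = 7007/6 s.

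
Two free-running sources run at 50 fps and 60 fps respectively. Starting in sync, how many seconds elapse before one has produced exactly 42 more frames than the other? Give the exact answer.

The gap grows by |60 − 50| = 10 frames per second.
Time for a 42-frame gap: 42 ÷ (10) = 4.2 s.

4.2 seconds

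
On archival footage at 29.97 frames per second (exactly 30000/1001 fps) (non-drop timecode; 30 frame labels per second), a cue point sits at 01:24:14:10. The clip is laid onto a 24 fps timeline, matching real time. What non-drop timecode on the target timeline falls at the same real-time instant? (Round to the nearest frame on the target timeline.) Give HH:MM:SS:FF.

Source frame index: (1×3600 + 24×60 + 14) × 30 + 10 = 151630.
Real time: 151630 / (30000/1001) = 15178163/3000 s.
Target frame: (15178163/3000) × (24) = 15178163/125 ≈ 121425.304 → 121425.
At 24 labels/s: frame 121425 → 01:24:19:09.

01:24:19:09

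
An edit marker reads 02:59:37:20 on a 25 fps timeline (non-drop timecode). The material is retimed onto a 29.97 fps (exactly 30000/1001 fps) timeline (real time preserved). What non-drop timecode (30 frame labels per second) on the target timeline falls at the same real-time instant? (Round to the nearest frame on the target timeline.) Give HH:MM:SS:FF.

02:59:27:01

Source frame index: (2×3600 + 59×60 + 37) × 25 + 20 = 269445.
Real time: 269445 / (25) = 53889/5 s.
Target frame: (53889/5) × (30000/1001) = 29394000/91 ≈ 323010.989 → 323011.
At 30 labels/s: frame 323011 → 02:59:27:01.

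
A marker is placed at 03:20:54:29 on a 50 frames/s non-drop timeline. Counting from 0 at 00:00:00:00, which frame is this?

frame 602729

Total seconds to the label: (3 × 3600 + 20 × 60 + 54) = 12054.
Frame index = 12054 × 50 + 29 = 602729.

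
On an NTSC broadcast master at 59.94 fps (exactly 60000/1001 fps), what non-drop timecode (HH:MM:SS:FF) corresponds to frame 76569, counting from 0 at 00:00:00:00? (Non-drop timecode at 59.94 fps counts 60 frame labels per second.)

00:21:16:09

76569 ÷ 60 = 1276 full seconds, remainder 9 frames.
1276 s = 0 h 21 min 16 s.
Timecode: 00:21:16:09.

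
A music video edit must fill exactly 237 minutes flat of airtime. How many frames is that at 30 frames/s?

426600 frames

237 min = 14220 s.
Frames = 14220 × 30 = 426600.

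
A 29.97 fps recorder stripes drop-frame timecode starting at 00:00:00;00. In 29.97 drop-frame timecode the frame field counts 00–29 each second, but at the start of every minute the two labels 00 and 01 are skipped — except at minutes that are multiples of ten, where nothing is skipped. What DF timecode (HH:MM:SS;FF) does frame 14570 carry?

00:08:06;06

Each 10-minute DF block holds 10 × 60 × 30 − 9 × 2 = 17982 frames. 14570 ÷ 17982 → 0 full blocks, remainder 14570.
Within the partial block the first minute is 1800 frames and each further minute 1798, so 8 further minute boundaries passed. Total skipped labels = 18 × 0 + 2 × 8 = 16.
Non-drop label index = 14570 + 16 = 14586; at 30 labels/s that is 00:08:06:06, i.e. DF 00:08:06;06.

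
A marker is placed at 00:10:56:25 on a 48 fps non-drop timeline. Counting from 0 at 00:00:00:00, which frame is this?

Total seconds to the label: (0 × 3600 + 10 × 60 + 56) = 656.
Frame index = 656 × 48 + 25 = 31513.

31513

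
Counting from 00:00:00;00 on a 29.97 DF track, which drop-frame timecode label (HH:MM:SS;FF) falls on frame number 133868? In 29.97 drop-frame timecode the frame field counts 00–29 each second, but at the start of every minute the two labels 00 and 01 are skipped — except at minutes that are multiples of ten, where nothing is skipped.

01:14:26;22

Each 10-minute DF block holds 10 × 60 × 30 − 9 × 2 = 17982 frames. 133868 ÷ 17982 → 7 full blocks, remainder 7994.
Within the partial block the first minute is 1800 frames and each further minute 1798, so 4 further minute boundaries passed. Total skipped labels = 18 × 7 + 2 × 4 = 134.
Non-drop label index = 133868 + 134 = 134002; at 30 labels/s that is 01:14:26:22, i.e. DF 01:14:26;22.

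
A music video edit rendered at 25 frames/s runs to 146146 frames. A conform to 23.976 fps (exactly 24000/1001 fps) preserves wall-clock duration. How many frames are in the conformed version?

Target frames = source frames × (target rate / source rate) = 146146 × (24000/1001)/(25) = 146146 × 960/1001 = 140160.

140160 frames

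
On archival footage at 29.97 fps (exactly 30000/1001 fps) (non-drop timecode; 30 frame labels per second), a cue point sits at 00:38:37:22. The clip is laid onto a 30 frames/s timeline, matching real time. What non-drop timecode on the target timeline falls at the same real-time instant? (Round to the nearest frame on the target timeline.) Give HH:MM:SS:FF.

Source frame index: (0×3600 + 38×60 + 37) × 30 + 22 = 69532.
Real time: 69532 / (30000/1001) = 17400383/7500 s.
Target frame: (17400383/7500) × (30) = 17400383/250 ≈ 69601.532 → 69602.
At 30 labels/s: frame 69602 → 00:38:40:02.

00:38:40:02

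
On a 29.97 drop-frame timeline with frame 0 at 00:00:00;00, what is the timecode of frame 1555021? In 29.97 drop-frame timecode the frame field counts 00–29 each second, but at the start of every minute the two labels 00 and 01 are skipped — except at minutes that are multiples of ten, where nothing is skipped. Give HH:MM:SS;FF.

14:24:45;27

Each 10-minute DF block holds 10 × 60 × 30 − 9 × 2 = 17982 frames. 1555021 ÷ 17982 → 86 full blocks, remainder 8569.
Within the partial block the first minute is 1800 frames and each further minute 1798, so 4 further minute boundaries passed. Total skipped labels = 18 × 86 + 2 × 4 = 1556.
Non-drop label index = 1555021 + 1556 = 1556577; at 30 labels/s that is 14:24:45:27, i.e. DF 14:24:45;27.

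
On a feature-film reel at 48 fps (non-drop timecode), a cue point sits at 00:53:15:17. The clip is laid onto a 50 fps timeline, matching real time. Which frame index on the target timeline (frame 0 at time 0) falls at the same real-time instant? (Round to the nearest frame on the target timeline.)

frame 159768

Source frame index: (0×3600 + 53×60 + 15) × 48 + 17 = 153377.
Real time: 153377 / (48) = 153377/48 s.
Target frame: (153377/48) × (50) = 3834425/24 ≈ 159767.708 → 159768.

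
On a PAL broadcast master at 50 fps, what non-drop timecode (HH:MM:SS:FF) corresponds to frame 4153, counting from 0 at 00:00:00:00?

4153 ÷ 50 = 83 full seconds, remainder 3 frames.
83 s = 0 h 1 min 23 s.
Timecode: 00:01:23:03.

00:01:23:03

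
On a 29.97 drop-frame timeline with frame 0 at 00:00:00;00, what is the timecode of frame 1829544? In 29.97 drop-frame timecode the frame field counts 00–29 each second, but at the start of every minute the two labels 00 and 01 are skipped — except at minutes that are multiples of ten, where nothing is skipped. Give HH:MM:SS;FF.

Each 10-minute DF block holds 10 × 60 × 30 − 9 × 2 = 17982 frames. 1829544 ÷ 17982 → 101 full blocks, remainder 13362.
Within the partial block the first minute is 1800 frames and each further minute 1798, so 7 further minute boundaries passed. Total skipped labels = 18 × 101 + 2 × 7 = 1832.
Non-drop label index = 1829544 + 1832 = 1831376; at 30 labels/s that is 16:57:25:26, i.e. DF 16:57:25;26.

16:57:25;26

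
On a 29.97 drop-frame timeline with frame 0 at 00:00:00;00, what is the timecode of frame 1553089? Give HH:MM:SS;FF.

Ten DF minutes hold 17982 frames, so frame 1553089 lies in block 86 (frames 1546452–1564433) with 6637 frames into that block.
The block's first minute is 1800 frames and the rest 1798 each; 6637 frames reaches minute 3, so 86 × 18 + 3 × 2 = 1554 labels have been skipped so far.
Adding those back, label number 1553089 + 1554 = 1554643 at 30 labels/s is 51821 s + 13 f = 14 h 23 min 41 s frame 13, i.e. 14:23:41;13.

14:23:41;13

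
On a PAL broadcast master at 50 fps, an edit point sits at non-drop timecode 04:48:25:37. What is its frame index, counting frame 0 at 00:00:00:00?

frame 865287

Total seconds to the label: (4 × 3600 + 48 × 60 + 25) = 17305.
Frame index = 17305 × 50 + 37 = 865287.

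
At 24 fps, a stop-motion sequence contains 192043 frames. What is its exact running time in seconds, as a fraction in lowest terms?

192043/24 seconds

Running time = 192043 ÷ (24) = 192043 × 1/24 = 192043/24 s.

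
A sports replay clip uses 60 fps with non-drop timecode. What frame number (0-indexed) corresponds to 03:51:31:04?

Total seconds to the label: (3 × 3600 + 51 × 60 + 31) = 13891.
Frame index = 13891 × 60 + 4 = 833464.

frame 833464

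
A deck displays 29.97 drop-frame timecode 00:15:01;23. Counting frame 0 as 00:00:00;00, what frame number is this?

27025

As if non-drop at 30 labels/s: (0 × 3600 + 15 × 60 + 1) × 30 + 23 = 27053.
Minute boundaries passed: 15; those not divisible by 10: 15 − 1 = 14; dropped labels = 2 × 14 = 28.
Actual frame index = 27053 − 28 = 27025.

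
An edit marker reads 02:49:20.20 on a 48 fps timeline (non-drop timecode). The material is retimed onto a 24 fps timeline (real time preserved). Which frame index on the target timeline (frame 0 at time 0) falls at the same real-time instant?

frame 243850

Source frame index: (2×3600 + 49×60 + 20) × 48 + 20 = 487700.
Real time: 487700 / (48) = 121925/12 s.
Target frame: (121925/12) × (24) = 243850.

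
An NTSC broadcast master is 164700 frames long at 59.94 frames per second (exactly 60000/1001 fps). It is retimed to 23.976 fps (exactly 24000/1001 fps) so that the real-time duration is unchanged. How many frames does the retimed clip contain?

65880 frames

Target frames = source frames × (target rate / source rate) = 164700 × (24000/1001)/(60000/1001) = 164700 × 2/5 = 65880.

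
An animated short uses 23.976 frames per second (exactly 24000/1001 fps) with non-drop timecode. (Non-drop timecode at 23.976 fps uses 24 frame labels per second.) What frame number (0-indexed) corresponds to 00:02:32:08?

Total seconds to the label: (0 × 3600 + 2 × 60 + 32) = 152.
Frame index = 152 × 24 + 8 = 3656.

frame 3656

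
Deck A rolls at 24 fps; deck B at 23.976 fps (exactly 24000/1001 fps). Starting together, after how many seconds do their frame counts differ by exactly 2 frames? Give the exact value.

The gap grows by |24000/1001 − 24| = 24/1001 frames per second.
Time for a 2-frame gap: 2 ÷ (24/1001) = 1001/12 s.

1001/12 seconds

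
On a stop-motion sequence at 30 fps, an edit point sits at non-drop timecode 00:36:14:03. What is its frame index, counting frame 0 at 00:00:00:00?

Total seconds to the label: (0 × 3600 + 36 × 60 + 14) = 2174.
Frame index = 2174 × 30 + 3 = 65223.

65223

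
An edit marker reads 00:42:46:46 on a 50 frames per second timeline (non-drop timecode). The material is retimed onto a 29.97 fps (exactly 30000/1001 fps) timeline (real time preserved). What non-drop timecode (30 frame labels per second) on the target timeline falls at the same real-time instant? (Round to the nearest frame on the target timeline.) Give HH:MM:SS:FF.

00:42:44:11

Source frame index: (0×3600 + 42×60 + 46) × 50 + 46 = 128346.
Real time: 128346 / (50) = 64173/25 s.
Target frame: (64173/25) × (30000/1001) = 77007600/1001 ≈ 76930.669 → 76931.
At 30 labels/s: frame 76931 → 00:42:44:11.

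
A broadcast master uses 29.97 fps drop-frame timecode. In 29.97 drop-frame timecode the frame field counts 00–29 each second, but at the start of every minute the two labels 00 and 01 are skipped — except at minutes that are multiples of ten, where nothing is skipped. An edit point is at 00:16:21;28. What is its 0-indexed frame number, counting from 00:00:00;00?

29428

As if non-drop at 30 labels/s: (0 × 3600 + 16 × 60 + 21) × 30 + 28 = 29458.
Minute boundaries passed: 16; those not divisible by 10: 16 − 1 = 15; dropped labels = 2 × 15 = 30.
Actual frame index = 29458 − 30 = 29428.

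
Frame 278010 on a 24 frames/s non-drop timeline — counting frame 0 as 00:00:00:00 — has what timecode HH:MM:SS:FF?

278010 ÷ 24 = 11583 full seconds, remainder 18 frames.
11583 s = 3 h 13 min 3 s.
Timecode: 03:13:03:18.

03:13:03:18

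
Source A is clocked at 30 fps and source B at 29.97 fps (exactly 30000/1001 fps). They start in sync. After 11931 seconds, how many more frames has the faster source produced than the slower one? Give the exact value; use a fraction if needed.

357930/1001 frames

A emits 30 × 11931 = 357930 frames; B emits 30000/1001 × 11931 = 357930000/1001.
Difference = 357930/1001 frames (≈ 357.5724); B is behind A.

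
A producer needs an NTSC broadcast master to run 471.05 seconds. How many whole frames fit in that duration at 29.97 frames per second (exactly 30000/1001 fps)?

Frames = 471.05 × 30000/1001 = 14131500/1001 ≈ 14117.3826.
Complete frames: 14117.

14117 frames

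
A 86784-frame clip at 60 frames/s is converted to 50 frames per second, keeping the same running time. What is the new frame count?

Target frames = source frames × (target rate / source rate) = 86784 × (50)/(60) = 86784 × 5/6 = 72320.

72320 frames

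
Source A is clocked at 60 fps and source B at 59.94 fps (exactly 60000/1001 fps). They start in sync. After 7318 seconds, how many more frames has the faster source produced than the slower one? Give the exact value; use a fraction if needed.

439080/1001 frames

A emits 60 × 7318 = 439080 frames; B emits 60000/1001 × 7318 = 439080000/1001.
Difference = 439080/1001 frames (≈ 438.6414); B is behind A.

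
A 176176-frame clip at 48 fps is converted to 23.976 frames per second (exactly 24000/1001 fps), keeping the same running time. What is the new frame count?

88000 frames

Target frames = source frames × (target rate / source rate) = 176176 × (24000/1001)/(48) = 176176 × 500/1001 = 88000.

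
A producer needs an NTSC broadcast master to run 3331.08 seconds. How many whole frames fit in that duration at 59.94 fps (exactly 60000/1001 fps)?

199665 frames

Frames = 3331.08 × 60000/1001 = 199864800/1001 ≈ 199665.1349.
Complete frames: 199665.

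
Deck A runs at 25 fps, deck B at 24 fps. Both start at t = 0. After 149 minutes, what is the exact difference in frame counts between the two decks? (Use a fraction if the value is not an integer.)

8940 frames

149 min = 8940 s.
A emits 25 × 8940 = 223500 frames; B emits 24 × 8940 = 214560.
Difference = 8940 frames; B is behind A.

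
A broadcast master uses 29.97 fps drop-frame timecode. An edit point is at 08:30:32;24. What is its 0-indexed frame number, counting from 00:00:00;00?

918066

Complete 10-minute blocks: 51, each 17982 frames → 917082.
Remaining 0 whole minutes in the current block: 0 frames.
Within the current minute: 32 × 30 + 24 = 984. Total = 917082 + 0 + 984 = 918066.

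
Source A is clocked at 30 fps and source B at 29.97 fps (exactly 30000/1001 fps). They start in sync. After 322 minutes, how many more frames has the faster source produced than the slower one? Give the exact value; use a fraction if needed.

322 min = 19320 s.
A emits 30 × 19320 = 579600 frames; B emits 30000/1001 × 19320 = 82800000/143.
Difference = 82800/143 frames (≈ 579.0210); B is behind A.

82800/143 frames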